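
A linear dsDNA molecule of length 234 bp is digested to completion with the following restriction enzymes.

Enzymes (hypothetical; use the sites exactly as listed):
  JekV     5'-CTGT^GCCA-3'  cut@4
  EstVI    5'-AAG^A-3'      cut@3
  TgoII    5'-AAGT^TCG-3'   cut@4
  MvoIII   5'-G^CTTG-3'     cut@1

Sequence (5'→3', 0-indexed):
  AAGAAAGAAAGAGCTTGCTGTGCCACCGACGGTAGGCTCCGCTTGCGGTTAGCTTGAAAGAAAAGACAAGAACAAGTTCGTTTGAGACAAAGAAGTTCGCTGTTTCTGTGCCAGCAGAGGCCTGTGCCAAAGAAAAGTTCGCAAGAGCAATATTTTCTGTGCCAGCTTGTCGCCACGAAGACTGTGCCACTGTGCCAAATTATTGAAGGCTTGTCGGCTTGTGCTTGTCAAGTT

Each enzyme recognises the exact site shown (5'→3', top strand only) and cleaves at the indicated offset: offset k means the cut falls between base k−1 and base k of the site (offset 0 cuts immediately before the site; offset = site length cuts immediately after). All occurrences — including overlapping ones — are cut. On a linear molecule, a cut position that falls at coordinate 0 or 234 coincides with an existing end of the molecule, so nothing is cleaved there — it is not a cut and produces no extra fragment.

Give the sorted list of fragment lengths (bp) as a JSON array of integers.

[2,3,4,4,4,5,5,5,5,6,6,7,7,7,8,8,8,8,11,11,13,15,15,15,16,16,20]

Site scan:
  JekV CTGTGCCA/4: at [17, 105, 121, 156, 181, 189] ⇒ [21, 109, 125, 160, 185, 193]
  EstVI AAGA/3: at [0, 4, 8, 57, 62, 67, 89, 129, 142, 177] ⇒ [3, 7, 11, 60, 65, 70, 92, 132, 145, 180]
  TgoII AAGTTCG/4: at [73, 92, 134] ⇒ [77, 96, 138]
  MvoIII GCTTG/1: at [12, 40, 51, 164, 208, 216, 222] ⇒ [13, 41, 52, 165, 209, 217, 223]

All cut coordinates (distinct, sorted): [3, 7, 11, 13, 21, 41, 52, 60, 65, 70, 77, 92, 96, 109, 125, 132, 138, 145, 160, 165, 180, 185, 193, 209, 217, 223]

Fragment lengths:
  [0,3): 3 bp
  [3,7): 4 bp
  [7,11): 4 bp
  [11,13): 2 bp
  [13,21): 8 bp
  [21,41): 20 bp
  [41,52): 11 bp
  [52,60): 8 bp
  [60,65): 5 bp
  [65,70): 5 bp
  [70,77): 7 bp
  [77,92): 15 bp
  [92,96): 4 bp
  [96,109): 13 bp
  [109,125): 16 bp
  [125,132): 7 bp
  [132,138): 6 bp
  [138,145): 7 bp
  [145,160): 15 bp
  [160,165): 5 bp
  [165,180): 15 bp
  [180,185): 5 bp
  [185,193): 8 bp
  [193,209): 16 bp
  [209,217): 8 bp
  [217,223): 6 bp
  [223,234): 11 bp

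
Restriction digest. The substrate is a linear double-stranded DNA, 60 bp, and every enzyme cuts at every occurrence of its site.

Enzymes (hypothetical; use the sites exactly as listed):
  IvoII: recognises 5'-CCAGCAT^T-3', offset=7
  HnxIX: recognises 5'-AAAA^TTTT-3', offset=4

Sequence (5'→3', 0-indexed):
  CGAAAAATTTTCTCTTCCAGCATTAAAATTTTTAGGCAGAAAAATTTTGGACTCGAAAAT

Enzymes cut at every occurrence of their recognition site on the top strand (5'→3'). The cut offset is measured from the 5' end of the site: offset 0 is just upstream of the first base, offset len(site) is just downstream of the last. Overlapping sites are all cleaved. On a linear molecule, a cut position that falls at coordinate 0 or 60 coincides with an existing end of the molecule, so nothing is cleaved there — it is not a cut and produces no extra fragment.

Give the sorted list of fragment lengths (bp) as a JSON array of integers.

Per-enzyme occurrences:
  IvoII (CCAGCATT, off=7): starts [16] → cuts [23]
  HnxIX (AAAATTTT, off=4): starts [3, 24, 40] → cuts [7, 28, 44]

All cut coordinates (distinct, sorted): [7, 23, 28, 44]

Fragments:
  [0,7): 7 bp
  [7,23): 16 bp
  [23,28): 5 bp
  [28,44): 16 bp
  [44,60): 16 bp

[5,7,16,16,16]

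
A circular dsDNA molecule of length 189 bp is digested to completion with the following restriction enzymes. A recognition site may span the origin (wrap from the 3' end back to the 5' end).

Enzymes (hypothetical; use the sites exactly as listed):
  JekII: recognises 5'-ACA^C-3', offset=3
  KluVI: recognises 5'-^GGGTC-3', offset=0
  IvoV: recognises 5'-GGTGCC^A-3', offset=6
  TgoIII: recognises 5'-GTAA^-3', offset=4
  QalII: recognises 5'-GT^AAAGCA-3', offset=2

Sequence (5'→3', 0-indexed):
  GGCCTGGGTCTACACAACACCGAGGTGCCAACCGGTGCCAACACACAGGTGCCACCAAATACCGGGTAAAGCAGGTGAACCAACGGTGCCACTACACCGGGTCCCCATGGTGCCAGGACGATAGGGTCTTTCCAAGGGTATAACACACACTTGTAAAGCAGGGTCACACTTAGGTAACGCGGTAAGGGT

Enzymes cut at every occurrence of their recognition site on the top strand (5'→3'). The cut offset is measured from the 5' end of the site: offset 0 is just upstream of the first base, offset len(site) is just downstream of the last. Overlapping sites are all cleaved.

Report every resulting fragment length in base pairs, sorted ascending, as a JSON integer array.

Scan for sites:
  JekII (ACAC, off=3): starts [11, 16, 40, 42, 93, 142, 144, 146, 165] → cuts [14, 19, 43, 45, 96, 145, 147, 149, 168]
  KluVI (GGGTC, off=0): starts [5, 98, 123, 160] → cuts [5, 98, 123, 160]
  IvoV (GGTGCCA, off=6): starts [23, 33, 47, 84, 108] → cuts [29, 39, 53, 90, 114]
  TgoIII (GTAA, off=4): starts [65, 152, 173, 181] → cuts [69, 156, 177, 185]
  QalII (GTAAAGCA, off=2): starts [65, 152] → cuts [67, 154]

All cut coordinates (distinct, sorted): [5, 14, 19, 29, 39, 43, 45, 53, 67, 69, 90, 96, 98, 114, 123, 145, 147, 149, 154, 156, 160, 168, 177, 185]

Fragment lengths:
  5→14: 9 bp
  14→19: 5 bp
  19→29: 10 bp
  29→39: 10 bp
  39→43: 4 bp
  43→45: 2 bp
  45→53: 8 bp
  53→67: 14 bp
  67→69: 2 bp
  69→90: 21 bp
  90→96: 6 bp
  96→98: 2 bp
  98→114: 16 bp
  114→123: 9 bp
  123→145: 22 bp
  145→147: 2 bp
  147→149: 2 bp
  149→154: 5 bp
  154→156: 2 bp
  156→160: 4 bp
  160→168: 8 bp
  168→177: 9 bp
  177→185: 8 bp
  185→5 (wrap): 189-185+5 = 9 bp

[2,2,2,2,2,2,4,4,5,5,6,8,8,8,9,9,9,9,10,10,14,16,21,22]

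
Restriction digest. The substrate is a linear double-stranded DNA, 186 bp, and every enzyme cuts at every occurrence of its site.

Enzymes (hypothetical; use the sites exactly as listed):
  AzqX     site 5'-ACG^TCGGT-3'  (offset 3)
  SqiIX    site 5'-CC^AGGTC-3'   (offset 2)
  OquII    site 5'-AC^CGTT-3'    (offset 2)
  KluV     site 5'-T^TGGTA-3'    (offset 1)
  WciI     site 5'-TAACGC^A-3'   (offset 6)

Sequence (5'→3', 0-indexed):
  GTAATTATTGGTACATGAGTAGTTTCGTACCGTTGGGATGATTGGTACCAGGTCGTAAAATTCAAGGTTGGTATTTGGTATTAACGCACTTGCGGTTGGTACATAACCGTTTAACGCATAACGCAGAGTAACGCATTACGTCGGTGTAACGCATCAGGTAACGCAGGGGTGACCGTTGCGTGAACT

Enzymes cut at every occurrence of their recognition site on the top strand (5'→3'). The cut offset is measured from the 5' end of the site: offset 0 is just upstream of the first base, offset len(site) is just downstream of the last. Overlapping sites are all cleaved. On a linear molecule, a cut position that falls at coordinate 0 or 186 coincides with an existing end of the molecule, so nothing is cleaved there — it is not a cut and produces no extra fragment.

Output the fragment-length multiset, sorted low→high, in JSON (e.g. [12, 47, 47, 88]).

Site scan:
  AzqX ACGTCGGT/3: at [137] ⇒ [140]
  SqiIX CCAGGTC/2: at [47] ⇒ [49]
  OquII ACCGTT/2: at [28, 105, 171] ⇒ [30, 107, 173]
  KluV TTGGTA/1: at [7, 41, 67, 74, 95] ⇒ [8, 42, 68, 75, 96]
  WciI TAACGCA/6: at [81, 111, 118, 128, 146, 158] ⇒ [87, 117, 124, 134, 152, 164]

Pooled cuts: [8, 30, 42, 49, 68, 75, 87, 96, 107, 117, 124, 134, 140, 152, 164, 173]

Fragments:
  [0,8): 8 bp
  [8,30): 22 bp
  [30,42): 12 bp
  [42,49): 7 bp
  [49,68): 19 bp
  [68,75): 7 bp
  [75,87): 12 bp
  [87,96): 9 bp
  [96,107): 11 bp
  [107,117): 10 bp
  [117,124): 7 bp
  [124,134): 10 bp
  [134,140): 6 bp
  [140,152): 12 bp
  [152,164): 12 bp
  [164,173): 9 bp
  [173,186): 13 bp

[6,7,7,7,8,9,9,10,10,11,12,12,12,12,13,19,22]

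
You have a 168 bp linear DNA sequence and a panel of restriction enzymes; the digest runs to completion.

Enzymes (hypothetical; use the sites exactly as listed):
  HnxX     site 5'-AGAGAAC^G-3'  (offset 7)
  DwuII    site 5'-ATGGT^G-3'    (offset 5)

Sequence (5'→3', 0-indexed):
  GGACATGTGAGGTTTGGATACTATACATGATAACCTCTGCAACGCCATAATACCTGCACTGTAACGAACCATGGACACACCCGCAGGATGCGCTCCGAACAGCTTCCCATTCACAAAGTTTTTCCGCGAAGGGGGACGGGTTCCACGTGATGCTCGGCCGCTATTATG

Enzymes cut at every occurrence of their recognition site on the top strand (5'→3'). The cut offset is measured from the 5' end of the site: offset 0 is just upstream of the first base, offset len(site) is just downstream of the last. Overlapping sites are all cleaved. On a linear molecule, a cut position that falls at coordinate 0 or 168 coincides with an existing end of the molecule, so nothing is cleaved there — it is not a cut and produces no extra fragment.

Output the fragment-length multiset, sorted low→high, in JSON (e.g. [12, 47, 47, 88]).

Per-enzyme occurrences:
  HnxX (AGAGAACG, off=7): no sites
  DwuII (ATGGTG, off=5): no sites

All cut coordinates (distinct, sorted): ∅

Fragment lengths:
  no cuts → one linear fragment of 168 bp

[168]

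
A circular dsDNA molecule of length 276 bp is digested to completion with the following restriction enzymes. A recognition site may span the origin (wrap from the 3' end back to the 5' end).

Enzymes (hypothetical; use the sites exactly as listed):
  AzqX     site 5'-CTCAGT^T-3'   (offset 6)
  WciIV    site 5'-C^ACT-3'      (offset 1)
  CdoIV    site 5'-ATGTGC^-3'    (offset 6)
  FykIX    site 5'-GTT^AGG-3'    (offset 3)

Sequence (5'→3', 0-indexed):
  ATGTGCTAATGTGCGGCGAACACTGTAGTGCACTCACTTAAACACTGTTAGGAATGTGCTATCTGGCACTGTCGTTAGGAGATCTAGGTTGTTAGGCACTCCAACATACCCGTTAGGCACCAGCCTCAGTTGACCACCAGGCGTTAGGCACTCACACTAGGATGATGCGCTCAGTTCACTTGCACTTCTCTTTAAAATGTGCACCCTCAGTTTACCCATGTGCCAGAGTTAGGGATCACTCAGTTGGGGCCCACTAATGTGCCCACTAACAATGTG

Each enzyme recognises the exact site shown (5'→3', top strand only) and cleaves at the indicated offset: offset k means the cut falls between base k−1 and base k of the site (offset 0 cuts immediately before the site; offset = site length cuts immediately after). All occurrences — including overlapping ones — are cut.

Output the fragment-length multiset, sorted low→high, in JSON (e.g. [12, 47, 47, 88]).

[2,2,4,4,4,6,6,6,7,7,7,7,8,8,8,8,9,9,10,10,10,12,15,16,17,17,18,19,20]

Per-enzyme occurrences:
  AzqX CTCAGTT/6: at [124, 169, 205, 238] ⇒ [130, 175, 211, 244]
  WciIV CACT/1: at [20, 30, 34, 42, 66, 96, 148, 154, 176, 182, 236, 251, 263] ⇒ [21, 31, 35, 43, 67, 97, 149, 155, 177, 183, 237, 252, 264]
  CdoIV ATGTGC/6: at [0, 8, 53, 196, 217, 256] ⇒ [6, 14, 59, 202, 223, 262]
  FykIX GTTAGG/3: at [46, 73, 90, 111, 142, 227] ⇒ [49, 76, 93, 114, 145, 230]

All cut coordinates (distinct, sorted): [6, 14, 21, 31, 35, 43, 49, 59, 67, 76, 93, 97, 114, 130, 145, 149, 155, 175, 177, 183, 202, 211, 223, 230, 237, 244, 252, 262, 264]

Fragments:
  6→14: 8 bp
  14→21: 7 bp
  21→31: 10 bp
  31→35: 4 bp
  35→43: 8 bp
  43→49: 6 bp
  49→59: 10 bp
  59→67: 8 bp
  67→76: 9 bp
  76→93: 17 bp
  93→97: 4 bp
  97→114: 17 bp
  114→130: 16 bp
  130→145: 15 bp
  145→149: 4 bp
  149→155: 6 bp
  155→175: 20 bp
  175→177: 2 bp
  177→183: 6 bp
  183→202: 19 bp
  202→211: 9 bp
  211→223: 12 bp
  223→230: 7 bp
  230→237: 7 bp
  237→244: 7 bp
  244→252: 8 bp
  252→262: 10 bp
  262→264: 2 bp
  264→6 (wrap): 276-264+6 = 18 bp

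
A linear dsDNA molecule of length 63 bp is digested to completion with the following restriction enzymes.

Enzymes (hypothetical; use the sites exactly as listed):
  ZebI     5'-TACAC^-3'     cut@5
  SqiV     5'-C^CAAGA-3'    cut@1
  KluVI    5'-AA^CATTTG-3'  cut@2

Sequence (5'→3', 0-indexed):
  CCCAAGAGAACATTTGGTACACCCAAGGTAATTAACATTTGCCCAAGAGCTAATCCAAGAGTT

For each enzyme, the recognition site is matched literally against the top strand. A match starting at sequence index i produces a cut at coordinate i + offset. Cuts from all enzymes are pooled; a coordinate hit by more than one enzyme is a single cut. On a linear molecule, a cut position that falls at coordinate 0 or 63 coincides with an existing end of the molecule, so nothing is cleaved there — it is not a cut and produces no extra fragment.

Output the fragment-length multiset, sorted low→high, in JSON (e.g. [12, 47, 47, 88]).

Scan for sites:
  ZebI TACAC/5: at [17] ⇒ [22]
  SqiV CCAAGA/1: at [1, 42, 54] ⇒ [2, 43, 55]
  KluVI AACATTTG/2: at [8, 33] ⇒ [10, 35]

Pooled cuts: [2, 10, 22, 35, 43, 55]

Fragment lengths:
  [0,2): 2 bp
  [2,10): 8 bp
  [10,22): 12 bp
  [22,35): 13 bp
  [35,43): 8 bp
  [43,55): 12 bp
  [55,63): 8 bp

[2,8,8,8,12,12,13]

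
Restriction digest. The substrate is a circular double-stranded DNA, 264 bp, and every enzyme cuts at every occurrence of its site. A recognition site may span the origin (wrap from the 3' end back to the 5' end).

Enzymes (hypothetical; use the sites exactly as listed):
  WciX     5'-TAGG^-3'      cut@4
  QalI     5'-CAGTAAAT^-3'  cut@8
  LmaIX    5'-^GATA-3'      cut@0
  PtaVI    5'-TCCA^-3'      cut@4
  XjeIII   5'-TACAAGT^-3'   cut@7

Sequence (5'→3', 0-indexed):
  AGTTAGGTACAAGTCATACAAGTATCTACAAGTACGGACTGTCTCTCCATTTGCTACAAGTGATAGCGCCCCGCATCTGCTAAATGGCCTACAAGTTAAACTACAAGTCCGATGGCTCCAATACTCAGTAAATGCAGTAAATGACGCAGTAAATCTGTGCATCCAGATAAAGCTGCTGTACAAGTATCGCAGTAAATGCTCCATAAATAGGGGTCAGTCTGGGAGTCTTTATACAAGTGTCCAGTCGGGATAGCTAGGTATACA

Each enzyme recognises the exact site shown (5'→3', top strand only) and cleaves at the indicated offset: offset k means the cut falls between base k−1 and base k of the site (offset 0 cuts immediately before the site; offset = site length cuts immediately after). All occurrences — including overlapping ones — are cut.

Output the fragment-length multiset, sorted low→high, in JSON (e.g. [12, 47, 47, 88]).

Site scan:
  WciX (TAGG, off=4): starts [3, 207, 254] → cuts [7, 211, 258]
  QalI (CAGTAAAT, off=8): starts [125, 134, 146, 189] → cuts [133, 142, 154, 197]
  LmaIX (GATA, off=0): starts [61, 165, 248] → cuts [61, 165, 248]
  PtaVI (TCCA, off=4): starts [45, 116, 161, 199, 239] → cuts [49, 120, 165, 203, 243]
  XjeIII (TACAAGT, off=7): starts [7, 16, 26, 54, 89, 101, 178, 231, 260] → cuts [3, 14, 23, 33, 61, 96, 108, 185, 238]

Pooled cuts: [3, 7, 14, 23, 33, 49, 61, 96, 108, 120, 133, 142, 154, 165, 185, 197, 203, 211, 238, 243, 248, 258]

Fragment lengths:
  3→7: 4 bp
  7→14: 7 bp
  14→23: 9 bp
  23→33: 10 bp
  33→49: 16 bp
  49→61: 12 bp
  61→96: 35 bp
  96→108: 12 bp
  108→120: 12 bp
  120→133: 13 bp
  133→142: 9 bp
  142→154: 12 bp
  154→165: 11 bp
  165→185: 20 bp
  185→197: 12 bp
  197→203: 6 bp
  203→211: 8 bp
  211→238: 27 bp
  238→243: 5 bp
  243→248: 5 bp
  248→258: 10 bp
  258→3 (wrap): 264-258+3 = 9 bp

[4,5,5,6,7,8,9,9,9,10,10,11,12,12,12,12,12,13,16,20,27,35]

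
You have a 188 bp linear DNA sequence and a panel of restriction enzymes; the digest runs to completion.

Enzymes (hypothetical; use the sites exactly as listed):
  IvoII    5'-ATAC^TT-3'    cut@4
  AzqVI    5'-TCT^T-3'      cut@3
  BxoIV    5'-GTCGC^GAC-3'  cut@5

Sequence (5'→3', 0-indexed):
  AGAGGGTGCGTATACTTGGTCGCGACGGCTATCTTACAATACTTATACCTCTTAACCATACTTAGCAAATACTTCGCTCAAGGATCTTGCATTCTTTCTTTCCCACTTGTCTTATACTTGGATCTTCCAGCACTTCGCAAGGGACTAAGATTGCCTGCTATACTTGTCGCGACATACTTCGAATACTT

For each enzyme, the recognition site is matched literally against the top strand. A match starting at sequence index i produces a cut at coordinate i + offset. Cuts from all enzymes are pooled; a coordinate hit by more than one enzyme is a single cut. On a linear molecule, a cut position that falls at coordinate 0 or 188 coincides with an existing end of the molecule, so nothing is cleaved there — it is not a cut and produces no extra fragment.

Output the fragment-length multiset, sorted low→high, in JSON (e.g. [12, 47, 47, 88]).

[2,4,5,7,7,8,8,8,8,9,9,10,11,11,13,15,15,38]

Site scan:
  IvoII ATACTT/4: at [11, 38, 57, 68, 113, 159, 173, 182] ⇒ [15, 42, 61, 72, 117, 163, 177, 186]
  AzqVI TCTT/3: at [31, 49, 84, 92, 96, 109, 122] ⇒ [34, 52, 87, 95, 99, 112, 125]
  BxoIV GTCGCGAC/5: at [18, 165] ⇒ [23, 170]

Pooled cuts: [15, 23, 34, 42, 52, 61, 72, 87, 95, 99, 112, 117, 125, 163, 170, 177, 186]

Fragments:
  [0,15): 15 bp
  [15,23): 8 bp
  [23,34): 11 bp
  [34,42): 8 bp
  [42,52): 10 bp
  [52,61): 9 bp
  [61,72): 11 bp
  [72,87): 15 bp
  [87,95): 8 bp
  [95,99): 4 bp
  [99,112): 13 bp
  [112,117): 5 bp
  [117,125): 8 bp
  [125,163): 38 bp
  [163,170): 7 bp
  [170,177): 7 bp
  [177,186): 9 bp
  [186,188): 2 bp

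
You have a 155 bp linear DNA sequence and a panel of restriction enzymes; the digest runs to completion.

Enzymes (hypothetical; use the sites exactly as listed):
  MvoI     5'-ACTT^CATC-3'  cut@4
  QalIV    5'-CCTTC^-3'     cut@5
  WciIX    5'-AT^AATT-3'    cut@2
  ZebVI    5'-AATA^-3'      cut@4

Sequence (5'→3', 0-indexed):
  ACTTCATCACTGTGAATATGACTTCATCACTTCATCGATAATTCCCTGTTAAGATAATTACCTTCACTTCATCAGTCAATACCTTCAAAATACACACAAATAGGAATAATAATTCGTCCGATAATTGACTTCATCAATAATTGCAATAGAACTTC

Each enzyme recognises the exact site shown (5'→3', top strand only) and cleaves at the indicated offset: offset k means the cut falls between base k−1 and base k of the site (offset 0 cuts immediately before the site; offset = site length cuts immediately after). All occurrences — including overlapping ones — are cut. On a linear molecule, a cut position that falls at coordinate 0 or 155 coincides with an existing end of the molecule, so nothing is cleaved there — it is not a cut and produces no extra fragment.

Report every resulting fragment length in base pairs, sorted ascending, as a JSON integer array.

Scan for sites:
  MvoI ACTTCATC/4: at [0, 20, 28, 65, 127] ⇒ [4, 24, 32, 69, 131]
  QalIV CCTTC/5: at [60, 81] ⇒ [65, 86]
  WciIX ATAATT/2: at [37, 53, 108, 120, 136] ⇒ [39, 55, 110, 122, 138]
  ZebVI AATA/4: at [14, 77, 88, 98, 104, 107, 135, 144] ⇒ [18, 81, 92, 102, 108, 111, 139, 148]

Pooled cuts: [4, 18, 24, 32, 39, 55, 65, 69, 81, 86, 92, 102, 108, 110, 111, 122, 131, 138, 139, 148]

Fragments:
  [0,4): 4 bp
  [4,18): 14 bp
  [18,24): 6 bp
  [24,32): 8 bp
  [32,39): 7 bp
  [39,55): 16 bp
  [55,65): 10 bp
  [65,69): 4 bp
  [69,81): 12 bp
  [81,86): 5 bp
  [86,92): 6 bp
  [92,102): 10 bp
  [102,108): 6 bp
  [108,110): 2 bp
  [110,111): 1 bp
  [111,122): 11 bp
  [122,131): 9 bp
  [131,138): 7 bp
  [138,139): 1 bp
  [139,148): 9 bp
  [148,155): 7 bp

[1,1,2,4,4,5,6,6,6,7,7,7,8,9,9,10,10,11,12,14,16]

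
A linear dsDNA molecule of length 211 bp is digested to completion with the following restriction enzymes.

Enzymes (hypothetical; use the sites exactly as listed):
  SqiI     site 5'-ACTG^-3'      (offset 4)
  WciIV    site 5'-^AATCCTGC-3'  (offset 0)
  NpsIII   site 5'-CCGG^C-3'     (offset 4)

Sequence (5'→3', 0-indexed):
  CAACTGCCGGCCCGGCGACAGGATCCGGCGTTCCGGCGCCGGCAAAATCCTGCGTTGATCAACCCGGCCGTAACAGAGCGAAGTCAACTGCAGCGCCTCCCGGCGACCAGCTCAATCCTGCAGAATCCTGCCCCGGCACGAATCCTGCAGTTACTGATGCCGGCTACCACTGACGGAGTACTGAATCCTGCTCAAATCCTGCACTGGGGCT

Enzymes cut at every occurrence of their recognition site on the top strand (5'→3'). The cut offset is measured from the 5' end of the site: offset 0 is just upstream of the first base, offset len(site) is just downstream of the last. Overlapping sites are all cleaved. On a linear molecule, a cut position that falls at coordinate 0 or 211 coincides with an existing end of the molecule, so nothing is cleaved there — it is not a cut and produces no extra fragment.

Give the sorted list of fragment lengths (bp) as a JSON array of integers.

Site scan:
  SqiI (ACTG, off=4): starts [2, 86, 152, 168, 179, 202] → cuts [6, 90, 156, 172, 183, 206]
  WciIV (AATCCTGC, off=0): starts [45, 113, 123, 140, 183, 194] → cuts [45, 113, 123, 140, 183, 194]
  NpsIII (CCGGC, off=4): starts [6, 11, 24, 32, 38, 63, 99, 132, 159] → cuts [10, 15, 28, 36, 42, 67, 103, 136, 163]

Pooled cuts: [6, 10, 15, 28, 36, 42, 45, 67, 90, 103, 113, 123, 136, 140, 156, 163, 172, 183, 194, 206]

Fragments:
  [0,6): 6 bp
  [6,10): 4 bp
  [10,15): 5 bp
  [15,28): 13 bp
  [28,36): 8 bp
  [36,42): 6 bp
  [42,45): 3 bp
  [45,67): 22 bp
  [67,90): 23 bp
  [90,103): 13 bp
  [103,113): 10 bp
  [113,123): 10 bp
  [123,136): 13 bp
  [136,140): 4 bp
  [140,156): 16 bp
  [156,163): 7 bp
  [163,172): 9 bp
  [172,183): 11 bp
  [183,194): 11 bp
  [194,206): 12 bp
  [206,211): 5 bp

[3,4,4,5,5,6,6,7,8,9,10,10,11,11,12,13,13,13,16,22,23]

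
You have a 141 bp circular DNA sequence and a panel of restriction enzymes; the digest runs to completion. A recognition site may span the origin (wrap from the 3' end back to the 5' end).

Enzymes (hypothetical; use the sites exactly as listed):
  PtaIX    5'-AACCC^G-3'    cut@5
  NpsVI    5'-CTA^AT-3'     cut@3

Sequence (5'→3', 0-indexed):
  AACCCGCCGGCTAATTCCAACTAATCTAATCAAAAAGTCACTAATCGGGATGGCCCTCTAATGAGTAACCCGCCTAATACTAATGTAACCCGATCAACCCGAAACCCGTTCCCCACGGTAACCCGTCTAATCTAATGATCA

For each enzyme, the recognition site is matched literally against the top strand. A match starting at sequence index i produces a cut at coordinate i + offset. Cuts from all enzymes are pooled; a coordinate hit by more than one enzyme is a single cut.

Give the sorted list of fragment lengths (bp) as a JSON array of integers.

[5,5,5,5,6,7,8,9,9,10,11,12,15,17,17]

Scan for sites:
  PtaIX (AACCCG, off=5): starts [0, 66, 86, 95, 102, 119] → cuts [5, 71, 91, 100, 107, 124]
  NpsVI (CTAAT, off=3): starts [10, 20, 25, 40, 57, 73, 79, 126, 131] → cuts [13, 23, 28, 43, 60, 76, 82, 129, 134]

All cut coordinates (distinct, sorted): [5, 13, 23, 28, 43, 60, 71, 76, 82, 91, 100, 107, 124, 129, 134]

Fragment lengths:
  5→13: 8 bp
  13→23: 10 bp
  23→28: 5 bp
  28→43: 15 bp
  43→60: 17 bp
  60→71: 11 bp
  71→76: 5 bp
  76→82: 6 bp
  82→91: 9 bp
  91→100: 9 bp
  100→107: 7 bp
  107→124: 17 bp
  124→129: 5 bp
  129→134: 5 bp
  134→5 (wrap): 141-134+5 = 12 bp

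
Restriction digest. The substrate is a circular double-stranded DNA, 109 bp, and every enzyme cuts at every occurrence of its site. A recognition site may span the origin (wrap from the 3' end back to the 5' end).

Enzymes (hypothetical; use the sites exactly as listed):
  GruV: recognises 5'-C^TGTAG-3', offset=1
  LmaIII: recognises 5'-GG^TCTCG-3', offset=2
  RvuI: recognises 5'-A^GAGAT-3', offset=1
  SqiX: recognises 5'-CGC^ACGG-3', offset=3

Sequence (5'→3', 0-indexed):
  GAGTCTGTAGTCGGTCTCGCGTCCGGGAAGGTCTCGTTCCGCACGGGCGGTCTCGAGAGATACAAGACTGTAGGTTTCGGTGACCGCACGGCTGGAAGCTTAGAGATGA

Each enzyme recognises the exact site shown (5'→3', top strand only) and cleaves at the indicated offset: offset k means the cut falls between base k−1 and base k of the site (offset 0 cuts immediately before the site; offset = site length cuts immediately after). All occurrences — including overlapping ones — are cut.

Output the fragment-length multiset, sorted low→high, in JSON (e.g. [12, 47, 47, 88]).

Site scan:
  GruV (CTGTAG, off=1): starts [4, 67] → cuts [5, 68]
  LmaIII (GGTCTCG, off=2): starts [12, 29, 48] → cuts [14, 31, 50]
  RvuI (AGAGAT, off=1): starts [55, 101] → cuts [56, 102]
  SqiX (CGCACGG, off=3): starts [39, 84] → cuts [42, 87]

Pooled cuts: [5, 14, 31, 42, 50, 56, 68, 87, 102]

Fragment lengths:
  5→14: 9 bp
  14→31: 17 bp
  31→42: 11 bp
  42→50: 8 bp
  50→56: 6 bp
  56→68: 12 bp
  68→87: 19 bp
  87→102: 15 bp
  102→5 (wrap): 109-102+5 = 12 bp

[6,8,9,11,12,12,15,17,19]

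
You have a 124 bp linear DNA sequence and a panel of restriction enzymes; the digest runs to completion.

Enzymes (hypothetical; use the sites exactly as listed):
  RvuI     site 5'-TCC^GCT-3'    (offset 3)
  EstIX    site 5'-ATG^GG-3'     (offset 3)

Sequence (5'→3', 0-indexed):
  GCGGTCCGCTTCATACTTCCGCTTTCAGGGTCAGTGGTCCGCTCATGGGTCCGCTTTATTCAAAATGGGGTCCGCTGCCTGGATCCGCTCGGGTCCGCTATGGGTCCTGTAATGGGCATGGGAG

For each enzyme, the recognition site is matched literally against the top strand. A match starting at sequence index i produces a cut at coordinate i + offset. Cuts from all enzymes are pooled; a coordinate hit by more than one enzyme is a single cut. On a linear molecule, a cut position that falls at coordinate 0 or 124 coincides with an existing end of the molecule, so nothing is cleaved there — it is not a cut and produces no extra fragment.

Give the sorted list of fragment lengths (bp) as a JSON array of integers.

Site scan:
  RvuI (TCCGCT, off=3): starts [4, 17, 37, 49, 70, 83, 93] → cuts [7, 20, 40, 52, 73, 86, 96]
  EstIX (ATGGG, off=3): starts [44, 64, 99, 111, 117] → cuts [47, 67, 102, 114, 120]

All cut coordinates (distinct, sorted): [7, 20, 40, 47, 52, 67, 73, 86, 96, 102, 114, 120]

Fragment lengths:
  [0,7): 7 bp
  [7,20): 13 bp
  [20,40): 20 bp
  [40,47): 7 bp
  [47,52): 5 bp
  [52,67): 15 bp
  [67,73): 6 bp
  [73,86): 13 bp
  [86,96): 10 bp
  [96,102): 6 bp
  [102,114): 12 bp
  [114,120): 6 bp
  [120,124): 4 bp

[4,5,6,6,6,7,7,10,12,13,13,15,20]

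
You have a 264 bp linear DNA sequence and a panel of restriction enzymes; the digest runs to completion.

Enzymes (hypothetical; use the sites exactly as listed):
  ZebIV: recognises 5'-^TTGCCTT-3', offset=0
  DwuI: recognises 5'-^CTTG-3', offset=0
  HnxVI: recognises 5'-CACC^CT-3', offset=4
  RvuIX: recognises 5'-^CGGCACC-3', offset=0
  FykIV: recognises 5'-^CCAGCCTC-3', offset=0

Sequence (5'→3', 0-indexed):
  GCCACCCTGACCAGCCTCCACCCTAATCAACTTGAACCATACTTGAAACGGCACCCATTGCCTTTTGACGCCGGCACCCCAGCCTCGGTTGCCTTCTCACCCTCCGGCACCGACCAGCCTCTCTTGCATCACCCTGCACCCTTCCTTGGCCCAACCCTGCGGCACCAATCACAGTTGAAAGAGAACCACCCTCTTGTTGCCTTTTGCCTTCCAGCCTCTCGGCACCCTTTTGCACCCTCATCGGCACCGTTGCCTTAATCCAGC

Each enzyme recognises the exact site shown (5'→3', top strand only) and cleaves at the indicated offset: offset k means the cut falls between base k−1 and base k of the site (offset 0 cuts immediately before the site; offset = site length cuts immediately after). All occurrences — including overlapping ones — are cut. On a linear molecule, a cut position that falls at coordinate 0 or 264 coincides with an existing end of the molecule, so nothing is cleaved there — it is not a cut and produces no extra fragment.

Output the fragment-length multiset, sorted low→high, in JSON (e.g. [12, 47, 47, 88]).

[2,3,4,4,4,5,6,7,7,7,7,7,7,8,8,9,9,9,9,10,10,11,11,12,13,14,15,15,31]

Scan for sites:
  ZebIV (TTGCCTT, off=0): starts [57, 88, 196, 203, 249] → cuts [57, 88, 196, 203, 249]
  DwuI (CTTG, off=0): starts [30, 41, 122, 144, 192] → cuts [30, 41, 122, 144, 192]
  HnxVI (CACCCT, off=4): starts [2, 18, 97, 129, 136, 186, 222, 232] → cuts [6, 22, 101, 133, 140, 190, 226, 236]
  RvuIX (CGGCACC, off=0): starts [48, 71, 104, 159, 219, 241] → cuts [48, 71, 104, 159, 219, 241]
  FykIV (CCAGCCTC, off=0): starts [10, 78, 113, 210] → cuts [10, 78, 113, 210]

All cut coordinates (distinct, sorted): [6, 10, 22, 30, 41, 48, 57, 71, 78, 88, 101, 104, 113, 122, 133, 140, 144, 159, 190, 192, 196, 203, 210, 219, 226, 236, 241, 249]

Fragment lengths:
  [0,6): 6 bp
  [6,10): 4 bp
  [10,22): 12 bp
  [22,30): 8 bp
  [30,41): 11 bp
  [41,48): 7 bp
  [48,57): 9 bp
  [57,71): 14 bp
  [71,78): 7 bp
  [78,88): 10 bp
  [88,101): 13 bp
  [101,104): 3 bp
  [104,113): 9 bp
  [113,122): 9 bp
  [122,133): 11 bp
  [133,140): 7 bp
  [140,144): 4 bp
  [144,159): 15 bp
  [159,190): 31 bp
  [190,192): 2 bp
  [192,196): 4 bp
  [196,203): 7 bp
  [203,210): 7 bp
  [210,219): 9 bp
  [219,226): 7 bp
  [226,236): 10 bp
  [236,241): 5 bp
  [241,249): 8 bp
  [249,264): 15 bp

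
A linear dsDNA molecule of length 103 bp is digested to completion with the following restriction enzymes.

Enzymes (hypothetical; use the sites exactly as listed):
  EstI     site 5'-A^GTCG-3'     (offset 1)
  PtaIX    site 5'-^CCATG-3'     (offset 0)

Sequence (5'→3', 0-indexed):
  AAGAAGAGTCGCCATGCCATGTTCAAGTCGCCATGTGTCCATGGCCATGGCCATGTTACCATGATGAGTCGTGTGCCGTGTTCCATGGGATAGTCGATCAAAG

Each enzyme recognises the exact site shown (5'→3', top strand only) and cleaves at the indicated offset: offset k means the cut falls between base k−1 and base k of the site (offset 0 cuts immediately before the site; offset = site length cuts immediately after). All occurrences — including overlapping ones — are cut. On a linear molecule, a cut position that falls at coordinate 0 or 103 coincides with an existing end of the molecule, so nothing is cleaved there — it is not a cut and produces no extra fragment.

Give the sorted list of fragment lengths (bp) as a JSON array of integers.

[4,4,5,6,6,7,8,8,9,10,10,11,15]

Site scan:
  EstI (AGTCG, off=1): starts [6, 25, 66, 91] → cuts [7, 26, 67, 92]
  PtaIX (CCATG, off=0): starts [11, 16, 30, 38, 44, 50, 58, 82] → cuts [11, 16, 30, 38, 44, 50, 58, 82]

All cut coordinates (distinct, sorted): [7, 11, 16, 26, 30, 38, 44, 50, 58, 67, 82, 92]

Fragment lengths:
  [0,7): 7 bp
  [7,11): 4 bp
  [11,16): 5 bp
  [16,26): 10 bp
  [26,30): 4 bp
  [30,38): 8 bp
  [38,44): 6 bp
  [44,50): 6 bp
  [50,58): 8 bp
  [58,67): 9 bp
  [67,82): 15 bp
  [82,92): 10 bp
  [92,103): 11 bp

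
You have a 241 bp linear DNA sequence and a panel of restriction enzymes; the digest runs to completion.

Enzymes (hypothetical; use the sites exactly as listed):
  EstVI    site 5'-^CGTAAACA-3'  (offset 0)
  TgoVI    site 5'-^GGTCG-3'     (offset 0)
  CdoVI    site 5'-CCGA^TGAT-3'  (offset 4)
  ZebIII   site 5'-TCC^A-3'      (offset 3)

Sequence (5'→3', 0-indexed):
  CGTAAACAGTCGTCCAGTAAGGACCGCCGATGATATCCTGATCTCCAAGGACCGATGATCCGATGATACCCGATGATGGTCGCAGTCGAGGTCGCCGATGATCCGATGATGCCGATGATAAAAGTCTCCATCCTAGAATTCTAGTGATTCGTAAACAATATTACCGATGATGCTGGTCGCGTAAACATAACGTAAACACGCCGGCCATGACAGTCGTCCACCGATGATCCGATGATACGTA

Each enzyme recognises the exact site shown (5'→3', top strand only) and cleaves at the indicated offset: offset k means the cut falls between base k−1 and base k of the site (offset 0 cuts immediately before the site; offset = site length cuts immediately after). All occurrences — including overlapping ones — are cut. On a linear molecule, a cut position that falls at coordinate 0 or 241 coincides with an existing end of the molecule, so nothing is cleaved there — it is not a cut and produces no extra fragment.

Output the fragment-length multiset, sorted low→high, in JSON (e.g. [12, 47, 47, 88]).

[4,5,5,7,8,8,8,9,9,9,9,10,11,12,14,15,15,16,18,20,29]

Per-enzyme occurrences:
  EstVI CGTAAACA/0: at [0, 149, 179, 190] ⇒ [149, 179, 190] (position 0 is a terminus of the linear molecule — no cut)
  TgoVI GGTCG/0: at [77, 89, 174] ⇒ [77, 89, 174]
  CdoVI CCGATGAT/4: at [26, 51, 59, 69, 94, 102, 111, 163, 220, 228] ⇒ [30, 55, 63, 73, 98, 106, 115, 167, 224, 232]
  ZebIII TCCA/3: at [12, 43, 126, 216] ⇒ [15, 46, 129, 219]

Pooled cuts: [15, 30, 46, 55, 63, 73, 77, 89, 98, 106, 115, 129, 149, 167, 174, 179, 190, 219, 224, 232]

Fragment lengths:
  [0,15): 15 bp
  [15,30): 15 bp
  [30,46): 16 bp
  [46,55): 9 bp
  [55,63): 8 bp
  [63,73): 10 bp
  [73,77): 4 bp
  [77,89): 12 bp
  [89,98): 9 bp
  [98,106): 8 bp
  [106,115): 9 bp
  [115,129): 14 bp
  [129,149): 20 bp
  [149,167): 18 bp
  [167,174): 7 bp
  [174,179): 5 bp
  [179,190): 11 bp
  [190,219): 29 bp
  [219,224): 5 bp
  [224,232): 8 bp
  [232,241): 9 bp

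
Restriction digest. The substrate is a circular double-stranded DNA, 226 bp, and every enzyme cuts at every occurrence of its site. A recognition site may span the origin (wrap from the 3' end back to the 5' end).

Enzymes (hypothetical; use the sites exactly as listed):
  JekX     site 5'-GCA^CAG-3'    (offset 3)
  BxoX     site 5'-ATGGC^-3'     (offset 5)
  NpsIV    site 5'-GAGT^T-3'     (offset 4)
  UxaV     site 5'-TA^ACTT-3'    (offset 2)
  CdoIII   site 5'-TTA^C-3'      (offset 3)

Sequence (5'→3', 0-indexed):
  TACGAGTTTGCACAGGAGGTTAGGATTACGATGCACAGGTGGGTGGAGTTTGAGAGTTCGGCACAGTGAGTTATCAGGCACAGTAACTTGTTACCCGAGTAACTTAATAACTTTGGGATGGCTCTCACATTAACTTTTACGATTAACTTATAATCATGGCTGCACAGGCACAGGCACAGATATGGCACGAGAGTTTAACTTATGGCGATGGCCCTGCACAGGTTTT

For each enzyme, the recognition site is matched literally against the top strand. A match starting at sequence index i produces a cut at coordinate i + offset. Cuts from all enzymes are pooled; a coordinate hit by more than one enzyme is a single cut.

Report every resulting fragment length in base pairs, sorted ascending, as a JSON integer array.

[3,4,5,5,5,6,6,6,6,6,6,7,7,8,8,8,8,8,8,9,9,10,10,10,13,14,15,16]

Scan for sites:
  JekX (GCACAG, off=3): starts [9, 32, 60, 77, 161, 167, 173, 215] → cuts [12, 35, 63, 80, 164, 170, 176, 218]
  BxoX (ATGGC, off=5): starts [117, 155, 181, 201, 207] → cuts [122, 160, 186, 206, 212]
  NpsIV (GAGTT, off=4): starts [3, 45, 53, 67, 190] → cuts [7, 49, 57, 71, 194]
  UxaV (TAACTT, off=2): starts [83, 99, 107, 130, 143, 195] → cuts [85, 101, 109, 132, 145, 197]
  CdoIII (TTAC, off=3): starts [25, 90, 136, 225] → cuts [2, 28, 93, 139]

All cut coordinates (distinct, sorted): [2, 7, 12, 28, 35, 49, 57, 63, 71, 80, 85, 93, 101, 109, 122, 132, 139, 145, 160, 164, 170, 176, 186, 194, 197, 206, 212, 218]

Fragment lengths:
  2→7: 5 bp
  7→12: 5 bp
  12→28: 16 bp
  28→35: 7 bp
  35→49: 14 bp
  49→57: 8 bp
  57→63: 6 bp
  63→71: 8 bp
  71→80: 9 bp
  80→85: 5 bp
  85→93: 8 bp
  93→101: 8 bp
  101→109: 8 bp
  109→122: 13 bp
  122→132: 10 bp
  132→139: 7 bp
  139→145: 6 bp
  145→160: 15 bp
  160→164: 4 bp
  164→170: 6 bp
  170→176: 6 bp
  176→186: 10 bp
  186→194: 8 bp
  194→197: 3 bp
  197→206: 9 bp
  206→212: 6 bp
  212→218: 6 bp
  218→2 (wrap): 226-218+2 = 10 bp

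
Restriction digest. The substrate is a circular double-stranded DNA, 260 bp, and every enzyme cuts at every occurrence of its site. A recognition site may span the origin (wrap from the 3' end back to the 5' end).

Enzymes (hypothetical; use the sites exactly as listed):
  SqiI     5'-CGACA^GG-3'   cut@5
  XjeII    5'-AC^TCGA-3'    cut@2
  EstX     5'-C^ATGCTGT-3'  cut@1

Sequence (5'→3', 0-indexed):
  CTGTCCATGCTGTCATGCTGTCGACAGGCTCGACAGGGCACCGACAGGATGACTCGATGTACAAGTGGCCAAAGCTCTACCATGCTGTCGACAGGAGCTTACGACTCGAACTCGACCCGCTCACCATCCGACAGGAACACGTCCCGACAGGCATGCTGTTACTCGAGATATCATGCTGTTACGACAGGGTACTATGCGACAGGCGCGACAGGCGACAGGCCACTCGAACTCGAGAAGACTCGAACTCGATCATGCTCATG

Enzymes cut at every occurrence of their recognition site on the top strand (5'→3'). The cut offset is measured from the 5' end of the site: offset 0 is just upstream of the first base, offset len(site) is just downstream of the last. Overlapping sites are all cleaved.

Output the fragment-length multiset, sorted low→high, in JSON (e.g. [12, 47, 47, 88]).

[3,6,6,6,6,7,7,8,9,9,9,10,10,10,11,12,12,12,12,14,15,16,22,28]

Per-enzyme occurrences:
  SqiI (CGACAGG, off=5): starts [21, 30, 41, 88, 128, 144, 181, 196, 205, 212] → cuts [26, 35, 46, 93, 133, 149, 186, 201, 210, 217]
  XjeII (ACTCGA, off=2): starts [51, 103, 109, 160, 221, 227, 237, 243] → cuts [53, 105, 111, 162, 223, 229, 239, 245]
  EstX (CATGCTGT, off=1): starts [5, 13, 80, 151, 171, 256] → cuts [6, 14, 81, 152, 172, 257]

All cut coordinates (distinct, sorted): [6, 14, 26, 35, 46, 53, 81, 93, 105, 111, 133, 149, 152, 162, 172, 186, 201, 210, 217, 223, 229, 239, 245, 257]

Fragments:
  6→14: 8 bp
  14→26: 12 bp
  26→35: 9 bp
  35→46: 11 bp
  46→53: 7 bp
  53→81: 28 bp
  81→93: 12 bp
  93→105: 12 bp
  105→111: 6 bp
  111→133: 22 bp
  133→149: 16 bp
  149→152: 3 bp
  152→162: 10 bp
  162→172: 10 bp
  172→186: 14 bp
  186→201: 15 bp
  201→210: 9 bp
  210→217: 7 bp
  217→223: 6 bp
  223→229: 6 bp
  229→239: 10 bp
  239→245: 6 bp
  245→257: 12 bp
  257→6 (wrap): 260-257+6 = 9 bp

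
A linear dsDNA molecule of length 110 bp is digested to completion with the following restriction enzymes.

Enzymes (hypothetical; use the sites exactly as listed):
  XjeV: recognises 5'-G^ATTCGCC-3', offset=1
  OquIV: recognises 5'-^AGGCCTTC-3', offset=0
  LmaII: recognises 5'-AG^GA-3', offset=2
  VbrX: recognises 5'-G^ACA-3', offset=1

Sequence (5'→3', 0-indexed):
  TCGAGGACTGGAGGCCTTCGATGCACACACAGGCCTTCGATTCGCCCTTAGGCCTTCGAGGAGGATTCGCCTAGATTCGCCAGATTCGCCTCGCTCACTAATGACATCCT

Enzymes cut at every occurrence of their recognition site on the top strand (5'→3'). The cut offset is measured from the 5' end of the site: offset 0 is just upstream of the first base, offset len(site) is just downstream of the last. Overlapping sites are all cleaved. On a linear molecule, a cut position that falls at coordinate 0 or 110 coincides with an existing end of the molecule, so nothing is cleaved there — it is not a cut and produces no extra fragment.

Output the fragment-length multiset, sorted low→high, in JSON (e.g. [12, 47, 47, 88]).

Scan for sites:
  XjeV (GATTCGCC, off=1): starts [38, 63, 73, 82] → cuts [39, 64, 74, 83]
  OquIV (AGGCCTTC, off=0): starts [11, 30, 49] → cuts [11, 30, 49]
  LmaII (AGGA, off=2): starts [3, 58, 61] → cuts [5, 60, 63]
  VbrX (GACA, off=1): starts [102] → cuts [103]

All cut coordinates (distinct, sorted): [5, 11, 30, 39, 49, 60, 63, 64, 74, 83, 103]

Fragment lengths:
  [0,5): 5 bp
  [5,11): 6 bp
  [11,30): 19 bp
  [30,39): 9 bp
  [39,49): 10 bp
  [49,60): 11 bp
  [60,63): 3 bp
  [63,64): 1 bp
  [64,74): 10 bp
  [74,83): 9 bp
  [83,103): 20 bp
  [103,110): 7 bp

[1,3,5,6,7,9,9,10,10,11,19,20]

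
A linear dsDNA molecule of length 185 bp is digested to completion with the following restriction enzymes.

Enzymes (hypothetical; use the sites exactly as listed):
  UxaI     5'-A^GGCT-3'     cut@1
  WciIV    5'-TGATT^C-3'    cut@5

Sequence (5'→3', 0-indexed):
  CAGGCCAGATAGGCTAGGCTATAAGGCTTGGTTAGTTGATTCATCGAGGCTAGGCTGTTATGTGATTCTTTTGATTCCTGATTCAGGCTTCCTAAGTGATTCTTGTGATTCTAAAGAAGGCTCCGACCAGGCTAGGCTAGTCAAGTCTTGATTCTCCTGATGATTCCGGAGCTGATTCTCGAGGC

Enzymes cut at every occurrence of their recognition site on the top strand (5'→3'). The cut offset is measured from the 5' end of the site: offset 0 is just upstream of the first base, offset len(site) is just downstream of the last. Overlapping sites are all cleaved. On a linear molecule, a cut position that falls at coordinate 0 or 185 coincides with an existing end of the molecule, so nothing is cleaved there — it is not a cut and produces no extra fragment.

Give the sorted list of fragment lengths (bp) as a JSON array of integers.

Site scan:
  UxaI (AGGCT, off=1): starts [10, 15, 23, 46, 51, 84, 117, 128, 133] → cuts [11, 16, 24, 47, 52, 85, 118, 129, 134]
  WciIV (TGATTC, off=5): starts [36, 62, 71, 78, 96, 105, 148, 160, 172] → cuts [41, 67, 76, 83, 101, 110, 153, 165, 177]

All cut coordinates (distinct, sorted): [11, 16, 24, 41, 47, 52, 67, 76, 83, 85, 101, 110, 118, 129, 134, 153, 165, 177]

Fragments:
  [0,11): 11 bp
  [11,16): 5 bp
  [16,24): 8 bp
  [24,41): 17 bp
  [41,47): 6 bp
  [47,52): 5 bp
  [52,67): 15 bp
  [67,76): 9 bp
  [76,83): 7 bp
  [83,85): 2 bp
  [85,101): 16 bp
  [101,110): 9 bp
  [110,118): 8 bp
  [118,129): 11 bp
  [129,134): 5 bp
  [134,153): 19 bp
  [153,165): 12 bp
  [165,177): 12 bp
  [177,185): 8 bp

[2,5,5,5,6,7,8,8,8,9,9,11,11,12,12,15,16,17,19]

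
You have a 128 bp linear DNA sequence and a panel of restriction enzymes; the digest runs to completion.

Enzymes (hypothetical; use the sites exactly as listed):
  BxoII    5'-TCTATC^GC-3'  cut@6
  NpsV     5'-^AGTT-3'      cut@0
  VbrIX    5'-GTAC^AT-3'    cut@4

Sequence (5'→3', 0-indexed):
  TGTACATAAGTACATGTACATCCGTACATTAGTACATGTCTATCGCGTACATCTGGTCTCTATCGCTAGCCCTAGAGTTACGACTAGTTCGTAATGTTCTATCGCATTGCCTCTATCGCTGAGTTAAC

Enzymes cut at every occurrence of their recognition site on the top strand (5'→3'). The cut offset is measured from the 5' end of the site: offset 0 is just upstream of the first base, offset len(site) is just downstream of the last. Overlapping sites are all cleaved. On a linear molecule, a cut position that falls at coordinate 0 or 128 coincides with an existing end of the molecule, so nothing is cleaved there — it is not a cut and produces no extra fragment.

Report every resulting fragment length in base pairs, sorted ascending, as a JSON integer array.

[4,5,6,6,7,8,8,8,9,10,11,14,14,18]

Site scan:
  BxoII TCTATCGC/6: at [38, 58, 97, 111] ⇒ [44, 64, 103, 117]
  NpsV AGTT/0: at [75, 85, 121] ⇒ [75, 85, 121]
  VbrIX GTACAT/4: at [1, 9, 15, 23, 31, 46] ⇒ [5, 13, 19, 27, 35, 50]

Pooled cuts: [5, 13, 19, 27, 35, 44, 50, 64, 75, 85, 103, 117, 121]

Fragments:
  [0,5): 5 bp
  [5,13): 8 bp
  [13,19): 6 bp
  [19,27): 8 bp
  [27,35): 8 bp
  [35,44): 9 bp
  [44,50): 6 bp
  [50,64): 14 bp
  [64,75): 11 bp
  [75,85): 10 bp
  [85,103): 18 bp
  [103,117): 14 bp
  [117,121): 4 bp
  [121,128): 7 bp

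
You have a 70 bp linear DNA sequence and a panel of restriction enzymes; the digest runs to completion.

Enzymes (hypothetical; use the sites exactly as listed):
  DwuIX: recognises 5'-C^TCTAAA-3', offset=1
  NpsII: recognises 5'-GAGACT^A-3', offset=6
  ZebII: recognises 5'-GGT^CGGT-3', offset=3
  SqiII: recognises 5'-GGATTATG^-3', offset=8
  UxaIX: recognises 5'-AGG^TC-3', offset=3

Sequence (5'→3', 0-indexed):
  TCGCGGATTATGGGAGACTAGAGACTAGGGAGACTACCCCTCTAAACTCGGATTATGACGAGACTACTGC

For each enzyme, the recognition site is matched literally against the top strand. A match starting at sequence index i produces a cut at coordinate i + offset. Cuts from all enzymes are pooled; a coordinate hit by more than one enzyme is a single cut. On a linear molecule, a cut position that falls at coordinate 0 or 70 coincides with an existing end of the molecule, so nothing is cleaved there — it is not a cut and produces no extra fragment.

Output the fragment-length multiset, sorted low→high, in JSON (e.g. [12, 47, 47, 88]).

Scan for sites:
  DwuIX CTCTAAA/1: at [39] ⇒ [40]
  NpsII GAGACTA/6: at [13, 20, 29, 59] ⇒ [19, 26, 35, 65]
  ZebII (GGTCGGT, off=3): no sites
  SqiII GGATTATG/8: at [4, 49] ⇒ [12, 57]
  UxaIX (AGGTC, off=3): no sites

All cut coordinates (distinct, sorted): [12, 19, 26, 35, 40, 57, 65]

Fragments:
  [0,12): 12 bp
  [12,19): 7 bp
  [19,26): 7 bp
  [26,35): 9 bp
  [35,40): 5 bp
  [40,57): 17 bp
  [57,65): 8 bp
  [65,70): 5 bp

[5,5,7,7,8,9,12,17]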